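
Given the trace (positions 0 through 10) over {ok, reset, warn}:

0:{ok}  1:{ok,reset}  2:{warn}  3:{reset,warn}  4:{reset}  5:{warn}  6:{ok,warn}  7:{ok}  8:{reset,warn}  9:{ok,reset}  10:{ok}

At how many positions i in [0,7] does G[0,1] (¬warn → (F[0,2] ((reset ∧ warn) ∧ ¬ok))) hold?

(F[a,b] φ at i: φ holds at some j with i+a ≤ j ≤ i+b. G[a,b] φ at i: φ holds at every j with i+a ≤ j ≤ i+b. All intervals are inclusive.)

Evaluate at each i in [0,7]:
  i=0: ✗ (fails at j=0)
  i=1: ✓ (all of [1,2])
  i=2: ✓ (all of [2,3])
  i=3: ✗ (fails at j=4)
  i=4: ✗ (fails at j=4)
  i=5: ✓ (all of [5,6])
  i=6: ✓ (all of [6,7])
  i=7: ✓ (all of [7,8])
Positions where it holds: {1, 2, 5, 6, 7} → 5.

5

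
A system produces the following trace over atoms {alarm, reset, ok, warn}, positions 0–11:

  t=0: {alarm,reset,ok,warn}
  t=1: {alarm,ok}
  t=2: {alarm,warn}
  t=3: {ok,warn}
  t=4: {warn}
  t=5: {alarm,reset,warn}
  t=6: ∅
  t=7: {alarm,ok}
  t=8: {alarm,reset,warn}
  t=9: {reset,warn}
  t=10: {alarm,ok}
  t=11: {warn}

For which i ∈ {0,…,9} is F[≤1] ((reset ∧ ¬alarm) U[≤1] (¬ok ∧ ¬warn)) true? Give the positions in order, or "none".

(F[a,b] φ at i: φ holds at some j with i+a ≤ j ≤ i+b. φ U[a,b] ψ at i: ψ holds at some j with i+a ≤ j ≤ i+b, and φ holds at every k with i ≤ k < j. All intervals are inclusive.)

5, 6

Evaluate at each i in [0,9]:
  i=0: ✗ (none in [0,1])
  i=1: ✗ (none in [1,2])
  i=2: ✗ (none in [2,3])
  i=3: ✗ (none in [3,4])
  i=4: ✗ (none in [4,5])
  i=5: ✓ (witness j=6)
  i=6: ✓ (witness j=6)
  i=7: ✗ (none in [7,8])
  i=8: ✗ (none in [8,9])
  i=9: ✗ (none in [9,10])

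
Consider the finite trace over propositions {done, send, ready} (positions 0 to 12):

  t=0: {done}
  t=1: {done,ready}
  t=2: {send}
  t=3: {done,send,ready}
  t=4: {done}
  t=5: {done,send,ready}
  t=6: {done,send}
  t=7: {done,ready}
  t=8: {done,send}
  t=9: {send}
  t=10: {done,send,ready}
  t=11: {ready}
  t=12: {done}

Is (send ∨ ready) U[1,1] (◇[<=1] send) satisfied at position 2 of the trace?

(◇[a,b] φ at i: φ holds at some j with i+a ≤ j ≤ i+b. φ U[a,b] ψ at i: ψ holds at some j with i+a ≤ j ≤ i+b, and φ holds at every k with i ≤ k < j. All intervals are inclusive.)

Need some j in [3,3] with ◇[<=1] send, and (send ∨ ready) at every k in [2,j-1].
  j=3: ◇[<=1] send holds; (send ∨ ready) holds at every k in [2,2] → satisfied.

Holds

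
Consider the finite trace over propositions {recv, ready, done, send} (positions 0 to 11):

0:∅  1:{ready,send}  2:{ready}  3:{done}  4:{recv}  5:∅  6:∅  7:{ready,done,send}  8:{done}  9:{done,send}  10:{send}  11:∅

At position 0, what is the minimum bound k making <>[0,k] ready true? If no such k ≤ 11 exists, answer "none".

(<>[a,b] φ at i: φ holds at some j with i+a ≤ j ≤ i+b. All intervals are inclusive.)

Scan j = 0,1,… for ready:
  j=0: fails
  j=1: holds
First hit at j=1, so smallest k = 1-0 = 1.

1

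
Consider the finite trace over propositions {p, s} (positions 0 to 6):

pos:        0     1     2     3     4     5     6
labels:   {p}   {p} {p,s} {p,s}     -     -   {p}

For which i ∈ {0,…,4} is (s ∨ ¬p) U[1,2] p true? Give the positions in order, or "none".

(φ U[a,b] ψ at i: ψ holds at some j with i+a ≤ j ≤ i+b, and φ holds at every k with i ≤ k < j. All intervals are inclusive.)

2, 4

Evaluate at each i in [0,4]:
  i=0: ✗ (lhs fails at k=0 before rhs at j=1)
  i=1: ✗ (lhs fails at k=1 before rhs at j=2)
  i=2: ✓ (rhs at j=3; lhs holds on [2,2])
  i=3: ✗ (no rhs in [4,5])
  i=4: ✓ (rhs at j=6; lhs holds on [4,5])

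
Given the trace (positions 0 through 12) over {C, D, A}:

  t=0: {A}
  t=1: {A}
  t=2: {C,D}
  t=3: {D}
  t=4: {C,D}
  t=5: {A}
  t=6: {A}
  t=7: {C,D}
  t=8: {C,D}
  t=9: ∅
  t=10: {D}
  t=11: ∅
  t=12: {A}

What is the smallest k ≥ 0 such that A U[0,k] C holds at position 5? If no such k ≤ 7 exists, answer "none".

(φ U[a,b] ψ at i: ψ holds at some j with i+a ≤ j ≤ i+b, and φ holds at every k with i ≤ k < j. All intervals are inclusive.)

Need earliest j ≥ 5 with C, and A at every k in [5,j-1].
  j=5: rhs fails.
  j=6: rhs fails.
  j=7: rhs holds; lhs holds on [5,6]. k = 2.

2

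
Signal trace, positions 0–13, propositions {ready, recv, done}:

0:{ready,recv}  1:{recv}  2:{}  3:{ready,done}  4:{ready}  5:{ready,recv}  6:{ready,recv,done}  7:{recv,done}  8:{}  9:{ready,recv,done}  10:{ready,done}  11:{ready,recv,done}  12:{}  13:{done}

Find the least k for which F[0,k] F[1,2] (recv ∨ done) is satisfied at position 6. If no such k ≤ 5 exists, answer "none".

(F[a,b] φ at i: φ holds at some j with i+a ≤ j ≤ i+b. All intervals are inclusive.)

Scan j = 6,7,… for F[1,2] (recv ∨ done):
  j=6: holds
First hit at j=6, so smallest k = 6-6 = 0.

0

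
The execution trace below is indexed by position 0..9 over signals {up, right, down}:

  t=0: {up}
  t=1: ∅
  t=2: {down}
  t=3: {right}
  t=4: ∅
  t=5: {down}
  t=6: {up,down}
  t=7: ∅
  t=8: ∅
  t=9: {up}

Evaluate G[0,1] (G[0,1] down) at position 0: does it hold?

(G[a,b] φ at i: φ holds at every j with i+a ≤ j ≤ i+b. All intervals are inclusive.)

Check G[0,1] down at every j in [0,1]:
  j=0: fails at 0
  j=1: fails at 1
Fails at j=0 → formula fails.

No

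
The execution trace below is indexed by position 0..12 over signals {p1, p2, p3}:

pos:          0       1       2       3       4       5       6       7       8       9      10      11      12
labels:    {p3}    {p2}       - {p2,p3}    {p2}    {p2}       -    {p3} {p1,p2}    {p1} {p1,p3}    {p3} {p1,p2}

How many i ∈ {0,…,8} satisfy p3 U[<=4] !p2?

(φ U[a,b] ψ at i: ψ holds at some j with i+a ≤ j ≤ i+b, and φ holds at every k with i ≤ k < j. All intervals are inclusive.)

4

Evaluate at each i in [0,8]:
  i=0: ✓ (rhs at j=0)
  i=1: ✗ (lhs fails at k=1 before rhs at j=2)
  i=2: ✓ (rhs at j=2)
  i=3: ✗ (lhs fails at k=4 before rhs at j=6)
  i=4: ✗ (lhs fails at k=4 before rhs at j=6)
  i=5: ✗ (lhs fails at k=5 before rhs at j=6)
  i=6: ✓ (rhs at j=6)
  i=7: ✓ (rhs at j=7)
  i=8: ✗ (lhs fails at k=8 before rhs at j=9)
Positions where it holds: {0, 2, 6, 7} → 4.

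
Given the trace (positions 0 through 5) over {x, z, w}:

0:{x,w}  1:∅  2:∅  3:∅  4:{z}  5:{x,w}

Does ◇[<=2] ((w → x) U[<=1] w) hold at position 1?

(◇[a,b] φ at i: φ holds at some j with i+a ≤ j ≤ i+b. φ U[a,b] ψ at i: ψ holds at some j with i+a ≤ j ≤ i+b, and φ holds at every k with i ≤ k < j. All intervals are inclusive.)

Check ((w → x) U[<=1] w) at each j in [1,3]:
  j=1: fails
  j=2: fails
  j=3: fails
No position in the window satisfies it → formula fails.

False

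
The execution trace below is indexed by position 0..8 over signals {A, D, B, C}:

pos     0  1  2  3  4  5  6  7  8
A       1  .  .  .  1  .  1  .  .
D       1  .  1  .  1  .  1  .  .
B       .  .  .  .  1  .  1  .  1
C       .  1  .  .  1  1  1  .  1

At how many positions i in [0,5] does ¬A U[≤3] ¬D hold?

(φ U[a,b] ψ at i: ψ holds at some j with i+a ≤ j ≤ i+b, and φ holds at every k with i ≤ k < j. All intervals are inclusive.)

Evaluate at each i in [0,5]:
  i=0: ✗ (lhs fails at k=0 before rhs at j=1)
  i=1: ✓ (rhs at j=1)
  i=2: ✓ (rhs at j=3; lhs holds on [2,2])
  i=3: ✓ (rhs at j=3)
  i=4: ✗ (lhs fails at k=4 before rhs at j=5)
  i=5: ✓ (rhs at j=5)
Positions where it holds: {1, 2, 3, 5} → 4.

4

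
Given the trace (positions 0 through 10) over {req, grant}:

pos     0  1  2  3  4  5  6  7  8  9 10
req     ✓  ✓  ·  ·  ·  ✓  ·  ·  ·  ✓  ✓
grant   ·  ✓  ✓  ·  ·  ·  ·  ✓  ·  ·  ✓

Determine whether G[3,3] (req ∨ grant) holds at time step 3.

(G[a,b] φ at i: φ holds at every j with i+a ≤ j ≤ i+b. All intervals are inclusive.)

Check (req ∨ grant) at every j in [6,6]:
  j=6: false
Fails at j=6 → formula fails.

Does not hold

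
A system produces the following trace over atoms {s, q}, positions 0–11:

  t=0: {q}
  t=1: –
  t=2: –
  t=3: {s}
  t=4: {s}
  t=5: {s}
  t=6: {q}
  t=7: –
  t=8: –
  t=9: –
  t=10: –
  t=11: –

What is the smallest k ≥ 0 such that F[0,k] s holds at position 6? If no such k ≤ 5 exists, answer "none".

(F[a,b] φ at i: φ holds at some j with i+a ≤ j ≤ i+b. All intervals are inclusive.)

Scan j = 6,7,… for s:
  j=6: fails
  j=7: fails
  j=8: fails
  j=9: fails
  j=10: fails
  j=11: fails
No j in [6,11] satisfies it → none.

none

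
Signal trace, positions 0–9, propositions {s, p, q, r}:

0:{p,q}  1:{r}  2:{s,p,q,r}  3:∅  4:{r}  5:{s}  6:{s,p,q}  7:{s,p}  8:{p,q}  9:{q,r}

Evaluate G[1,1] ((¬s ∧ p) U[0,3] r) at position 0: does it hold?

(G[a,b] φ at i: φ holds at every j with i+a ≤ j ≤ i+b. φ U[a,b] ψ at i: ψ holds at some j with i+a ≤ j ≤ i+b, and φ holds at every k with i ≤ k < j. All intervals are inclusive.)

Check ((¬s ∧ p) U[0,3] r) at every j in [1,1]:
  j=1: holds
All positions satisfy it → formula holds.

True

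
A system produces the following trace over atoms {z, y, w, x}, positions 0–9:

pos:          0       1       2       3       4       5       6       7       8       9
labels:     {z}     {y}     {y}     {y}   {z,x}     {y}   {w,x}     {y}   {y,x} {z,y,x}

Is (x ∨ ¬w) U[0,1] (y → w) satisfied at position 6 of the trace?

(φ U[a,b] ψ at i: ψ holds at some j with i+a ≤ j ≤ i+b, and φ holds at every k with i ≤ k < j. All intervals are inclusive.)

Need some j in [6,7] with (y → w), and (x ∨ ¬w) at every k in [6,j-1].
  j=6: (y → w) holds; no prefix to check → satisfied.

True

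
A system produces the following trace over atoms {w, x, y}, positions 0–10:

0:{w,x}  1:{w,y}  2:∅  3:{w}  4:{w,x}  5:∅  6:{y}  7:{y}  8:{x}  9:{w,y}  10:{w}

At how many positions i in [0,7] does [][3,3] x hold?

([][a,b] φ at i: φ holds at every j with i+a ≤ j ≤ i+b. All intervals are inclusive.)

2

Evaluate at each i in [0,7]:
  i=0: ✗ (fails at j=3)
  i=1: ✓ (all of [4,4])
  i=2: ✗ (fails at j=5)
  i=3: ✗ (fails at j=6)
  i=4: ✗ (fails at j=7)
  i=5: ✓ (all of [8,8])
  i=6: ✗ (fails at j=9)
  i=7: ✗ (fails at j=10)
Positions where it holds: {1, 5} → 2.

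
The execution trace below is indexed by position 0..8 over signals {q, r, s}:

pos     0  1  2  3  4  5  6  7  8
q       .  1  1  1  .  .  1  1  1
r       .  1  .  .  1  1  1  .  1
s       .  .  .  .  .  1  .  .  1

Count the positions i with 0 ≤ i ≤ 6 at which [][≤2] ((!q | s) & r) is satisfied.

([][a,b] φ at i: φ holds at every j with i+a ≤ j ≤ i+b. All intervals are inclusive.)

Evaluate at each i in [0,6]:
  i=0: ✗ (fails at j=0)
  i=1: ✗ (fails at j=1)
  i=2: ✗ (fails at j=2)
  i=3: ✗ (fails at j=3)
  i=4: ✗ (fails at j=6)
  i=5: ✗ (fails at j=6)
  i=6: ✗ (fails at j=6)
Positions where it holds: {} → 0.

0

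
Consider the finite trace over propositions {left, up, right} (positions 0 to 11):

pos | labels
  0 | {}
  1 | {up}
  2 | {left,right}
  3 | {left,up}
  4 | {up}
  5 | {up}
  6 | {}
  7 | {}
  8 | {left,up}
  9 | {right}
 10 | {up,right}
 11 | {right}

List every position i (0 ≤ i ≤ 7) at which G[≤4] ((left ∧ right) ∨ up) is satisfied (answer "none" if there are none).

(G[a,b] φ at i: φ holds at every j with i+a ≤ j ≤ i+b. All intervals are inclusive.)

1

Evaluate at each i in [0,7]:
  i=0: ✗ (fails at j=0)
  i=1: ✓ (all of [1,5])
  i=2: ✗ (fails at j=6)
  i=3: ✗ (fails at j=6)
  i=4: ✗ (fails at j=6)
  i=5: ✗ (fails at j=6)
  i=6: ✗ (fails at j=6)
  i=7: ✗ (fails at j=7)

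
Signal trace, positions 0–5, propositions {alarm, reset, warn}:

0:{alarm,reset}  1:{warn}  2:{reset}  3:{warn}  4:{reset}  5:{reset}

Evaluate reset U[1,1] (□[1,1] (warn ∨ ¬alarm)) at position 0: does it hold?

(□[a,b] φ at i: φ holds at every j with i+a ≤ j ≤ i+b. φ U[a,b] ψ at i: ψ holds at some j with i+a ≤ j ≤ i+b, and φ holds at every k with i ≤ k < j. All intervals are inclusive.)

Yes

Need some j in [1,1] with □[1,1] (warn ∨ ¬alarm), and reset at every k in [0,j-1].
  j=1: □[1,1] (warn ∨ ¬alarm) holds; reset holds at every k in [0,0] → satisfied.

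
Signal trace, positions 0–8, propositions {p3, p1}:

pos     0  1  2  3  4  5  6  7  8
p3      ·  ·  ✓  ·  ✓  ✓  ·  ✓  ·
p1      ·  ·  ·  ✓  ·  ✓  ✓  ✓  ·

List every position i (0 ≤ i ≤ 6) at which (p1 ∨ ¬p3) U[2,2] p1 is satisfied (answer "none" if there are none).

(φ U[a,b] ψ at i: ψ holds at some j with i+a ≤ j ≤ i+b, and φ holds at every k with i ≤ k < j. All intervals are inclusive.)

Evaluate at each i in [0,6]:
  i=0: ✗ (no rhs in [2,2])
  i=1: ✗ (lhs fails at k=2 before rhs at j=3)
  i=2: ✗ (no rhs in [4,4])
  i=3: ✗ (lhs fails at k=4 before rhs at j=5)
  i=4: ✗ (lhs fails at k=4 before rhs at j=6)
  i=5: ✓ (rhs at j=7; lhs holds on [5,6])
  i=6: ✗ (no rhs in [8,8])

5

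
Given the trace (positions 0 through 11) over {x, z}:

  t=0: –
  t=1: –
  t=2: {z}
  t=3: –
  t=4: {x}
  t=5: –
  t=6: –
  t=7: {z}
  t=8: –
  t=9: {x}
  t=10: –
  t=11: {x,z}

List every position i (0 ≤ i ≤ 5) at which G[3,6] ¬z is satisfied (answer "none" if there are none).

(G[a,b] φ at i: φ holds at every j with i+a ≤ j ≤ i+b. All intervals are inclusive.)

Evaluate at each i in [0,5]:
  i=0: ✓ (all of [3,6])
  i=1: ✗ (fails at j=7)
  i=2: ✗ (fails at j=7)
  i=3: ✗ (fails at j=7)
  i=4: ✗ (fails at j=7)
  i=5: ✗ (fails at j=11)

0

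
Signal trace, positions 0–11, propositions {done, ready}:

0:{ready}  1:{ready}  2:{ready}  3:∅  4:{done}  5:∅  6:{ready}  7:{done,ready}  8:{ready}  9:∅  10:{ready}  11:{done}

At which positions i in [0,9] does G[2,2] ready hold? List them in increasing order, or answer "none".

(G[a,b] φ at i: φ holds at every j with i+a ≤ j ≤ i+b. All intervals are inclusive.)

0, 4, 5, 6, 8

Evaluate at each i in [0,9]:
  i=0: ✓ (all of [2,2])
  i=1: ✗ (fails at j=3)
  i=2: ✗ (fails at j=4)
  i=3: ✗ (fails at j=5)
  i=4: ✓ (all of [6,6])
  i=5: ✓ (all of [7,7])
  i=6: ✓ (all of [8,8])
  i=7: ✗ (fails at j=9)
  i=8: ✓ (all of [10,10])
  i=9: ✗ (fails at j=11)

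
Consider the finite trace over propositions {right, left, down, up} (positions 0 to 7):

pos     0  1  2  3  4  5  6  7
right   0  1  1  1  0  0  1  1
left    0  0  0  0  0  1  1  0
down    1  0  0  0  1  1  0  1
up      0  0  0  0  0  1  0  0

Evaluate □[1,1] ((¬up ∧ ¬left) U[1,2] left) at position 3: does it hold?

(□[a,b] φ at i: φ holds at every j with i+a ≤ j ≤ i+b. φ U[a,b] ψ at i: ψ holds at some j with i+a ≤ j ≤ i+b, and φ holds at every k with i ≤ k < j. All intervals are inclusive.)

Check ((¬up ∧ ¬left) U[1,2] left) at every j in [4,4]:
  j=4: holds
All positions satisfy it → formula holds.

Holds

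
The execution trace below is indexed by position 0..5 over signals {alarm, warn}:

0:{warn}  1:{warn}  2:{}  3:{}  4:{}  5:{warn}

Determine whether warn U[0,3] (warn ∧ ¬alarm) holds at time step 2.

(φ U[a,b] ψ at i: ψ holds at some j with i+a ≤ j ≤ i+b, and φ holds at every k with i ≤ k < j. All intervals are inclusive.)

Does not hold

Need some j in [2,5] with (warn ∧ ¬alarm), and warn at every k in [2,j-1].
  j=2: (warn ∧ ¬alarm) false.
  j=3: (warn ∧ ¬alarm) false.
  j=4: (warn ∧ ¬alarm) false.
  j=5: (warn ∧ ¬alarm) holds, but warn fails at k=2 → not this j.
No j in the window works → until fails.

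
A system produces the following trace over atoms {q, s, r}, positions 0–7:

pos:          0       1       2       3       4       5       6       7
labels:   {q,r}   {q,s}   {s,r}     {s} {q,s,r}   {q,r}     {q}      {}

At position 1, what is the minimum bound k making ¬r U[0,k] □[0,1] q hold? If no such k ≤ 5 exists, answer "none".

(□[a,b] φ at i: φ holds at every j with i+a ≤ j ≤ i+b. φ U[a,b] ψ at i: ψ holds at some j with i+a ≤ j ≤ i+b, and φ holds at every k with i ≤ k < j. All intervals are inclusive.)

none

Need earliest j ≥ 1 with □[0,1] q, and ¬r at every k in [1,j-1].
  j=1: rhs fails.
  j=2: rhs fails.
  j=3: rhs fails.
  j=4: rhs holds but lhs fails at k=2.
  j=5: rhs holds but lhs fails at k=2.
  j=6: rhs fails.
No witness within the range → none.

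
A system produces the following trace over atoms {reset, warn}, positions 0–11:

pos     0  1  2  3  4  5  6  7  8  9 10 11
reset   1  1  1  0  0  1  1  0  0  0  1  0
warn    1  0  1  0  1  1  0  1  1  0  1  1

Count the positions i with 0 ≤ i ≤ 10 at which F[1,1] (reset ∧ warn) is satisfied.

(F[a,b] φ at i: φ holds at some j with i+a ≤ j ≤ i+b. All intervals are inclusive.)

Evaluate at each i in [0,10]:
  i=0: ✗ (none in [1,1])
  i=1: ✓ (witness j=2)
  i=2: ✗ (none in [3,3])
  i=3: ✗ (none in [4,4])
  i=4: ✓ (witness j=5)
  i=5: ✗ (none in [6,6])
  i=6: ✗ (none in [7,7])
  i=7: ✗ (none in [8,8])
  i=8: ✗ (none in [9,9])
  i=9: ✓ (witness j=10)
  i=10: ✗ (none in [11,11])
Positions where it holds: {1, 4, 9} → 3.

3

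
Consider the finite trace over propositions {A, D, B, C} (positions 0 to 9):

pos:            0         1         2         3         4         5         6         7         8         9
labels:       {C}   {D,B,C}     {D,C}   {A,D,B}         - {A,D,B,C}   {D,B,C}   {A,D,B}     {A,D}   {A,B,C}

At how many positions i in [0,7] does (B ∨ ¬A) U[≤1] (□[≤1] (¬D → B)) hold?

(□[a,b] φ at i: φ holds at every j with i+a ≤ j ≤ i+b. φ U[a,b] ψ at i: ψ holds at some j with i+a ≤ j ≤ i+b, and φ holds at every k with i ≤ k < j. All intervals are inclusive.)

7

Evaluate at each i in [0,7]:
  i=0: ✓ (rhs at j=1; lhs holds on [0,0])
  i=1: ✓ (rhs at j=1)
  i=2: ✓ (rhs at j=2)
  i=3: ✗ (no rhs in [3,4])
  i=4: ✓ (rhs at j=5; lhs holds on [4,4])
  i=5: ✓ (rhs at j=5)
  i=6: ✓ (rhs at j=6)
  i=7: ✓ (rhs at j=7)
Positions where it holds: {0, 1, 2, 4, 5, 6, 7} → 7.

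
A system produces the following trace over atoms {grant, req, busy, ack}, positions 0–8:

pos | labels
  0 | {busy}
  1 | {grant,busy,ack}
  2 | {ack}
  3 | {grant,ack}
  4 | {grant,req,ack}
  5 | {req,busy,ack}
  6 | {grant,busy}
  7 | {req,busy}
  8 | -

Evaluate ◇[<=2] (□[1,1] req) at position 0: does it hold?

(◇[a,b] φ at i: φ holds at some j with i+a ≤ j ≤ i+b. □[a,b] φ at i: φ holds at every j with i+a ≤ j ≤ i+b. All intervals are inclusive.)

Check □[1,1] req at each j in [0,2]:
  j=0: fails at 1
  j=1: fails at 2
  j=2: fails at 3
No position in the window satisfies it → formula fails.

No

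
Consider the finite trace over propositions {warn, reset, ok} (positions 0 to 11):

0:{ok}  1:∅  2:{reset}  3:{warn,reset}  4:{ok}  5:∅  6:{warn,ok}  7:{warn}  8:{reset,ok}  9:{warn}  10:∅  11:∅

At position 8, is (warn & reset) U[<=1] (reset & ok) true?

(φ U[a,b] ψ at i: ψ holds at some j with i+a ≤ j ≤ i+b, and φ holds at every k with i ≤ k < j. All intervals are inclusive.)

Need some j in [8,9] with (reset & ok), and (warn & reset) at every k in [8,j-1].
  j=8: (reset & ok) holds; no prefix to check → satisfied.

Holds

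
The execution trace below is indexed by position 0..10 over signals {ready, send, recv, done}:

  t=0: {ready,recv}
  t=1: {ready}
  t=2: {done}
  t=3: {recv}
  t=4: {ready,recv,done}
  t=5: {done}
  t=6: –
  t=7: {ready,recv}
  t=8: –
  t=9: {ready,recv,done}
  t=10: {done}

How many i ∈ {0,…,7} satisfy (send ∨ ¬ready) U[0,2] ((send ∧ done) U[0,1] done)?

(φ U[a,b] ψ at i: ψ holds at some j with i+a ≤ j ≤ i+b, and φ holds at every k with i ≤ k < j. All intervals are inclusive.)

4

Evaluate at each i in [0,7]:
  i=0: ✗ (lhs fails at k=0 before rhs at j=2)
  i=1: ✗ (lhs fails at k=1 before rhs at j=2)
  i=2: ✓ (rhs at j=2)
  i=3: ✓ (rhs at j=4; lhs holds on [3,3])
  i=4: ✓ (rhs at j=4)
  i=5: ✓ (rhs at j=5)
  i=6: ✗ (no rhs in [6,8])
  i=7: ✗ (lhs fails at k=7 before rhs at j=9)
Positions where it holds: {2, 3, 4, 5} → 4.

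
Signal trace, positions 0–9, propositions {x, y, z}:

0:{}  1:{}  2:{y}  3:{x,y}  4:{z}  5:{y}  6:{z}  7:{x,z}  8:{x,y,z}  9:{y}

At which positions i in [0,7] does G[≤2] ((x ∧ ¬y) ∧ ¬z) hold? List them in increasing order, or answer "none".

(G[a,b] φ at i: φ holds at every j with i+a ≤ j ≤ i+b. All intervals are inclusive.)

none

Evaluate at each i in [0,7]:
  i=0: ✗ (fails at j=0)
  i=1: ✗ (fails at j=1)
  i=2: ✗ (fails at j=2)
  i=3: ✗ (fails at j=3)
  i=4: ✗ (fails at j=4)
  i=5: ✗ (fails at j=5)
  i=6: ✗ (fails at j=6)
  i=7: ✗ (fails at j=7)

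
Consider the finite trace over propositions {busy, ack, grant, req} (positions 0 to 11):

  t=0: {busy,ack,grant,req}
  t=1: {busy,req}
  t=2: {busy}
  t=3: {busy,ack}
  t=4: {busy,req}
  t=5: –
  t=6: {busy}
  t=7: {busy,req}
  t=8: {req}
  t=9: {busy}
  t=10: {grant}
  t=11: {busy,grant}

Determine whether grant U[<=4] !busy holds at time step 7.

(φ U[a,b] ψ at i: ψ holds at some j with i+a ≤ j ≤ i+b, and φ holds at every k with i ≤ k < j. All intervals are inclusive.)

Does not hold

Need some j in [7,11] with !busy, and grant at every k in [7,j-1].
  j=7: !busy false.
  j=8: !busy holds, but grant fails at k=7 → not this j.
  j=9: !busy false.
  j=10: !busy holds, but grant fails at k=7 → not this j.
  j=11: !busy false.
No j in the window works → until fails.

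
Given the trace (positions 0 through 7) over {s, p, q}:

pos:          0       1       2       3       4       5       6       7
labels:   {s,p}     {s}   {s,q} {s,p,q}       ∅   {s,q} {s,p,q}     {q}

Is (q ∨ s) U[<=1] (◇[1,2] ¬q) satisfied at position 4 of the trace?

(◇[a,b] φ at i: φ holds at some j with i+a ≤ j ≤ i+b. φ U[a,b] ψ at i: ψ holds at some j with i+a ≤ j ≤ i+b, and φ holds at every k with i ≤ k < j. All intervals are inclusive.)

Does not hold

Need some j in [4,5] with ◇[1,2] ¬q, and (q ∨ s) at every k in [4,j-1].
  j=4: ◇[1,2] ¬q — fails (none in [5,6]).
  j=5: ◇[1,2] ¬q — fails (none in [6,7]).
No j in the window works → until fails.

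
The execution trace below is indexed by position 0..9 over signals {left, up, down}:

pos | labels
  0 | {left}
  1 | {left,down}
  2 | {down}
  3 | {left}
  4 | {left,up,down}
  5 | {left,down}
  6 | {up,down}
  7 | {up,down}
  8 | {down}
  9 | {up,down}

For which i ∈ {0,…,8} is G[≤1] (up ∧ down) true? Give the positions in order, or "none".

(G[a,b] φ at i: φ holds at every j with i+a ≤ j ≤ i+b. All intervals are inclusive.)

Evaluate at each i in [0,8]:
  i=0: ✗ (fails at j=0)
  i=1: ✗ (fails at j=1)
  i=2: ✗ (fails at j=2)
  i=3: ✗ (fails at j=3)
  i=4: ✗ (fails at j=5)
  i=5: ✗ (fails at j=5)
  i=6: ✓ (all of [6,7])
  i=7: ✗ (fails at j=8)
  i=8: ✗ (fails at j=8)

6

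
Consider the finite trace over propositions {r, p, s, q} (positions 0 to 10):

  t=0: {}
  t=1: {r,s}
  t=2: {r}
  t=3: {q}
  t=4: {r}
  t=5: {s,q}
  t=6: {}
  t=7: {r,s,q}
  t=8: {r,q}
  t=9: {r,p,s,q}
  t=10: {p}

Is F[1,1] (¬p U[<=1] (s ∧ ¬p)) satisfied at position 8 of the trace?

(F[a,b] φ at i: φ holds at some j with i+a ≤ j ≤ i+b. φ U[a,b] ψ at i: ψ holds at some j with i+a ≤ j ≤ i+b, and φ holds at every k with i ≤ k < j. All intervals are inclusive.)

Check (¬p U[<=1] (s ∧ ¬p)) at each j in [9,9]:
  j=9: fails
No position in the window satisfies it → formula fails.

False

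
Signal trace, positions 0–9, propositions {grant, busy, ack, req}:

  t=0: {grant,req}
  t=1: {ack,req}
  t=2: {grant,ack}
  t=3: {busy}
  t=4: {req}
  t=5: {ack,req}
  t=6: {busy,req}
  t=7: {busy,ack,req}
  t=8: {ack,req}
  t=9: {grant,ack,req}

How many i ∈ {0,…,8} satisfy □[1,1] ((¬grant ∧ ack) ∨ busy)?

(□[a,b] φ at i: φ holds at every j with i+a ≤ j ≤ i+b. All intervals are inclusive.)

Evaluate at each i in [0,8]:
  i=0: ✓ (all of [1,1])
  i=1: ✗ (fails at j=2)
  i=2: ✓ (all of [3,3])
  i=3: ✗ (fails at j=4)
  i=4: ✓ (all of [5,5])
  i=5: ✓ (all of [6,6])
  i=6: ✓ (all of [7,7])
  i=7: ✓ (all of [8,8])
  i=8: ✗ (fails at j=9)
Positions where it holds: {0, 2, 4, 5, 6, 7} → 6.

6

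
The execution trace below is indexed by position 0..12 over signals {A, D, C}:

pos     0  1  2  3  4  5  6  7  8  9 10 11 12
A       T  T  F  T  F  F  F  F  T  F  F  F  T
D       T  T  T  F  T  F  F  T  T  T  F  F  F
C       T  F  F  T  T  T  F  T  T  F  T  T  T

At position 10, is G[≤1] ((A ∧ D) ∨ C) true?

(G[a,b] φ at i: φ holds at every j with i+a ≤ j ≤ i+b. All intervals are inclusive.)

Check ((A ∧ D) ∨ C) at every j in [10,11]:
  j=10: true
  j=11: true
All positions satisfy it → formula holds.

True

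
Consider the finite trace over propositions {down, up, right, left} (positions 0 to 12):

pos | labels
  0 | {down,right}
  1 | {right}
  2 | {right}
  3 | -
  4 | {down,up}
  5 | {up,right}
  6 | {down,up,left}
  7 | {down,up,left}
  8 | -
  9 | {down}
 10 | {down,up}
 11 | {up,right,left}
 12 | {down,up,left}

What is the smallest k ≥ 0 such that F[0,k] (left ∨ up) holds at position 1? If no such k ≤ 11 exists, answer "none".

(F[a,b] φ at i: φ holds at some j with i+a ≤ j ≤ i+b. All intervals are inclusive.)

Scan j = 1,2,… for (left ∨ up):
  j=1: fails
  j=2: fails
  j=3: fails
  j=4: holds
First hit at j=4, so smallest k = 4-1 = 3.

3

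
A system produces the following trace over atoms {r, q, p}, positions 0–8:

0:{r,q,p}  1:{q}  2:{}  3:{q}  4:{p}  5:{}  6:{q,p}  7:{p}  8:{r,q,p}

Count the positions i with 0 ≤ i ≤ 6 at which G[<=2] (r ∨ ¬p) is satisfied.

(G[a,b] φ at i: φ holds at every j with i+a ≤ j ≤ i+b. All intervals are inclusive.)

Evaluate at each i in [0,6]:
  i=0: ✓ (all of [0,2])
  i=1: ✓ (all of [1,3])
  i=2: ✗ (fails at j=4)
  i=3: ✗ (fails at j=4)
  i=4: ✗ (fails at j=4)
  i=5: ✗ (fails at j=6)
  i=6: ✗ (fails at j=6)
Positions where it holds: {0, 1} → 2.

2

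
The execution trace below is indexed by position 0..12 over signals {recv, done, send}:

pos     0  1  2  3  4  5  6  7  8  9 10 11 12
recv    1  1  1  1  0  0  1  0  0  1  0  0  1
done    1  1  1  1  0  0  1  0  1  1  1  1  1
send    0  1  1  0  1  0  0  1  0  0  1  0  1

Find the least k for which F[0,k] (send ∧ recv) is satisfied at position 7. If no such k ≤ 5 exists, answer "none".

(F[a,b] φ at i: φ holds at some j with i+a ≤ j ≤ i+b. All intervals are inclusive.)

Scan j = 7,8,… for (send ∧ recv):
  j=7: fails
  j=8: fails
  j=9: fails
  j=10: fails
  j=11: fails
  j=12: holds
First hit at j=12, so smallest k = 12-7 = 5.

5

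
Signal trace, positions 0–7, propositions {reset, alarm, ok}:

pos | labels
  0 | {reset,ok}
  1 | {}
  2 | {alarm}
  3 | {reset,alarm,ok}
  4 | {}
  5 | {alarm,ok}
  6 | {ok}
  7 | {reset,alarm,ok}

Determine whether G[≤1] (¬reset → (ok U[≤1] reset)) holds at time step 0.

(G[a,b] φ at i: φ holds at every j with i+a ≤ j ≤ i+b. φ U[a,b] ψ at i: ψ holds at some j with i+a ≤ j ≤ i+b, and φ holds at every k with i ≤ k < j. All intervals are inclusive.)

Check (¬reset → (ok U[≤1] reset)) at every j in [0,1]:
  j=0: antecedent false → ✓
  j=1: antecedent true; consequent fails → ✗
Fails at j=1 → formula fails.

Does not hold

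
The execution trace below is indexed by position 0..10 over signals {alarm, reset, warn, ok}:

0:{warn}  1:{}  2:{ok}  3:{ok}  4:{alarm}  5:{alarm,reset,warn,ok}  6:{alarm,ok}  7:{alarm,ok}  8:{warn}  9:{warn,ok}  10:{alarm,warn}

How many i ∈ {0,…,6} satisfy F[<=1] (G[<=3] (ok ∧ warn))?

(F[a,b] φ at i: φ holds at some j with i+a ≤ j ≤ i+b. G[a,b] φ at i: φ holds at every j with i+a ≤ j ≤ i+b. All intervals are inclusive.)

0

Evaluate at each i in [0,6]:
  i=0: ✗ (none in [0,1])
  i=1: ✗ (none in [1,2])
  i=2: ✗ (none in [2,3])
  i=3: ✗ (none in [3,4])
  i=4: ✗ (none in [4,5])
  i=5: ✗ (none in [5,6])
  i=6: ✗ (none in [6,7])
Positions where it holds: {} → 0.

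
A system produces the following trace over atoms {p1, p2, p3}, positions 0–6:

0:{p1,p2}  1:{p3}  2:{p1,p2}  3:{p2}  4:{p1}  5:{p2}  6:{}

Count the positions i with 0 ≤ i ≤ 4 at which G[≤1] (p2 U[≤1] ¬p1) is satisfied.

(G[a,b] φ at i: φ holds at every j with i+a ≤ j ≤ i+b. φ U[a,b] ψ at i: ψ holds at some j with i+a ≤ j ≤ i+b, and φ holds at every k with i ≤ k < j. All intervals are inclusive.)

3

Evaluate at each i in [0,4]:
  i=0: ✓ (all of [0,1])
  i=1: ✓ (all of [1,2])
  i=2: ✓ (all of [2,3])
  i=3: ✗ (fails at j=4)
  i=4: ✗ (fails at j=4)
Positions where it holds: {0, 1, 2} → 3.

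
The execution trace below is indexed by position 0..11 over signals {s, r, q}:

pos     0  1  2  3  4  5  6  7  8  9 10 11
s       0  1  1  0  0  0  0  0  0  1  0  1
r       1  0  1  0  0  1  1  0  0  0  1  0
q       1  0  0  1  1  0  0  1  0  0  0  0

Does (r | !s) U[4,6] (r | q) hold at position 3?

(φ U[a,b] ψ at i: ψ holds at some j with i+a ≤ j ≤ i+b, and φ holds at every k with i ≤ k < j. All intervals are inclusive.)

True

Need some j in [7,9] with (r | q), and (r | !s) at every k in [3,j-1].
  j=7: (r | q) holds; (r | !s) holds at every k in [3,6] → satisfied.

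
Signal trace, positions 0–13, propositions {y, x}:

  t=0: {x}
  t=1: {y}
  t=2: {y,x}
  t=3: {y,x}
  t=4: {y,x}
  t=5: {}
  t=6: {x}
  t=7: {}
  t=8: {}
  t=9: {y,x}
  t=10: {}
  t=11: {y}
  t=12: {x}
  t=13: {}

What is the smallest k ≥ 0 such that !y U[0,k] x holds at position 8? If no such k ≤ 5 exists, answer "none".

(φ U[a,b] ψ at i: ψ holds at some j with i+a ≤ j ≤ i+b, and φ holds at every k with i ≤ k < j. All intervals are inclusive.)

1

Need earliest j ≥ 8 with x, and !y at every k in [8,j-1].
  j=8: rhs fails.
  j=9: rhs holds; lhs holds on [8,8]. k = 1.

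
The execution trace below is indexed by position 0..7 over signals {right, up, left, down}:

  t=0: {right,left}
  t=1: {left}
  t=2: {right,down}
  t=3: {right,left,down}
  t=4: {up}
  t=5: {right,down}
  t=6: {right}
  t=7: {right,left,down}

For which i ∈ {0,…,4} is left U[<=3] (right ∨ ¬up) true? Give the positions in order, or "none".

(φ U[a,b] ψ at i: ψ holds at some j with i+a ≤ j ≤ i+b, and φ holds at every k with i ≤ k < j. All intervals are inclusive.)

0, 1, 2, 3

Evaluate at each i in [0,4]:
  i=0: ✓ (rhs at j=0)
  i=1: ✓ (rhs at j=1)
  i=2: ✓ (rhs at j=2)
  i=3: ✓ (rhs at j=3)
  i=4: ✗ (lhs fails at k=4 before rhs at j=5)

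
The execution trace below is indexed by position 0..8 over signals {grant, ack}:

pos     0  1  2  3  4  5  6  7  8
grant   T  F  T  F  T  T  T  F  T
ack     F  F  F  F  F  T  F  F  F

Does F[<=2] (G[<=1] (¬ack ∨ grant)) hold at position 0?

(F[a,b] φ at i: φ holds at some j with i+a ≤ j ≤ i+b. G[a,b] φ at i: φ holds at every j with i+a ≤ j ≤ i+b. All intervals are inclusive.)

Check G[<=1] (¬ack ∨ grant) at each j in [0,2]:
  j=0: holds on [0,1]
  j=1: holds on [1,2]
  j=2: holds on [2,3]
Found at j=0 → formula holds.

Holds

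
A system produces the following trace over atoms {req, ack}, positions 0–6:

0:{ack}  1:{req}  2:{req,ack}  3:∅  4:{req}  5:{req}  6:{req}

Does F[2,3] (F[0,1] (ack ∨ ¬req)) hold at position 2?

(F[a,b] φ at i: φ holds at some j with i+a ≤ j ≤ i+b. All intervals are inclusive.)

No

Check F[0,1] (ack ∨ ¬req) at each j in [4,5]:
  j=4: fails (none in [4,5])
  j=5: fails (none in [5,6])
No position in the window satisfies it → formula fails.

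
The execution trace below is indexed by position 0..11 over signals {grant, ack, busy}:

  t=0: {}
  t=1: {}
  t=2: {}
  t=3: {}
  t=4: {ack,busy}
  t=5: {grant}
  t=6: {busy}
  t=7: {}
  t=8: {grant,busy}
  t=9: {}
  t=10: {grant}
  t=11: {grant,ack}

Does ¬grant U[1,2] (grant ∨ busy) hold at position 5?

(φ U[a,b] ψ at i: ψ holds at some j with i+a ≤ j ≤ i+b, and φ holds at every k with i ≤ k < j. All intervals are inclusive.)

Does not hold

Need some j in [6,7] with (grant ∨ busy), and ¬grant at every k in [5,j-1].
  j=6: (grant ∨ busy) holds, but ¬grant fails at k=5 → not this j.
  j=7: (grant ∨ busy) false.
No j in the window works → until fails.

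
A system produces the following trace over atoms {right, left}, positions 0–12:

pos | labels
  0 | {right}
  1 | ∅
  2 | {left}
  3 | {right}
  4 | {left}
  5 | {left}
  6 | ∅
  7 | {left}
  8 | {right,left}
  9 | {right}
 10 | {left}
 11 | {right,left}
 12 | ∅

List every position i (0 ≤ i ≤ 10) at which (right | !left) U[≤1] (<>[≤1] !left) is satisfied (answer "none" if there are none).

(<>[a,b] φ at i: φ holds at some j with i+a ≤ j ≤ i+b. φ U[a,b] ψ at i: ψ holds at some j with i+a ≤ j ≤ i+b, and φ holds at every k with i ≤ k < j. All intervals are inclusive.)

0, 1, 2, 3, 5, 6, 8, 9

Evaluate at each i in [0,10]:
  i=0: ✓ (rhs at j=0)
  i=1: ✓ (rhs at j=1)
  i=2: ✓ (rhs at j=2)
  i=3: ✓ (rhs at j=3)
  i=4: ✗ (lhs fails at k=4 before rhs at j=5)
  i=5: ✓ (rhs at j=5)
  i=6: ✓ (rhs at j=6)
  i=7: ✗ (lhs fails at k=7 before rhs at j=8)
  i=8: ✓ (rhs at j=8)
  i=9: ✓ (rhs at j=9)
  i=10: ✗ (lhs fails at k=10 before rhs at j=11)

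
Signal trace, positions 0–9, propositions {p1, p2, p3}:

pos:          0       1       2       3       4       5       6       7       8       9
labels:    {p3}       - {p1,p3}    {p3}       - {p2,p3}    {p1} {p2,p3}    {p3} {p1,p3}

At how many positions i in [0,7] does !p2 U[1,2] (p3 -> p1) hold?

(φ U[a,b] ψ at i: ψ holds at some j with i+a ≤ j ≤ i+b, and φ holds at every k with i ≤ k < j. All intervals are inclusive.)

4

Evaluate at each i in [0,7]:
  i=0: ✓ (rhs at j=1; lhs holds on [0,0])
  i=1: ✓ (rhs at j=2; lhs holds on [1,1])
  i=2: ✓ (rhs at j=4; lhs holds on [2,3])
  i=3: ✓ (rhs at j=4; lhs holds on [3,3])
  i=4: ✗ (lhs fails at k=5 before rhs at j=6)
  i=5: ✗ (lhs fails at k=5 before rhs at j=6)
  i=6: ✗ (no rhs in [7,8])
  i=7: ✗ (lhs fails at k=7 before rhs at j=9)
Positions where it holds: {0, 1, 2, 3} → 4.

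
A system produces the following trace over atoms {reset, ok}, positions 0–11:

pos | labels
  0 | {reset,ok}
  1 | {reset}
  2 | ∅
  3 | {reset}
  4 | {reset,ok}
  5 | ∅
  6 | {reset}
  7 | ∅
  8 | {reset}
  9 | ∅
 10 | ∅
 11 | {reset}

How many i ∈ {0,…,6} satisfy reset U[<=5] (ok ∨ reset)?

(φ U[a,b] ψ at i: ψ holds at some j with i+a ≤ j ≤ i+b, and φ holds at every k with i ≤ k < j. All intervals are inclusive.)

Evaluate at each i in [0,6]:
  i=0: ✓ (rhs at j=0)
  i=1: ✓ (rhs at j=1)
  i=2: ✗ (lhs fails at k=2 before rhs at j=3)
  i=3: ✓ (rhs at j=3)
  i=4: ✓ (rhs at j=4)
  i=5: ✗ (lhs fails at k=5 before rhs at j=6)
  i=6: ✓ (rhs at j=6)
Positions where it holds: {0, 1, 3, 4, 6} → 5.

5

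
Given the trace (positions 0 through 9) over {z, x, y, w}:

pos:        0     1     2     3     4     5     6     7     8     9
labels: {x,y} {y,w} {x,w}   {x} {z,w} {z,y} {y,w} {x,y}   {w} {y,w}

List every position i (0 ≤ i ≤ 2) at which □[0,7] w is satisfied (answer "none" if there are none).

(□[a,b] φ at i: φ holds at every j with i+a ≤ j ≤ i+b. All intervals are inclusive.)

Evaluate at each i in [0,2]:
  i=0: ✗ (fails at j=0)
  i=1: ✗ (fails at j=3)
  i=2: ✗ (fails at j=3)

none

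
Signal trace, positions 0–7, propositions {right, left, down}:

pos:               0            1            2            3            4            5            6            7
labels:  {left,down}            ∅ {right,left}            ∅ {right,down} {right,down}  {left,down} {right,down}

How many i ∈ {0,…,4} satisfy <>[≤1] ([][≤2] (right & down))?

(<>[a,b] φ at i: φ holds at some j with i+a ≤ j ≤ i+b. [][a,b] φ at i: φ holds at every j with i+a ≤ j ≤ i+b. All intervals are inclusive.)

0

Evaluate at each i in [0,4]:
  i=0: ✗ (none in [0,1])
  i=1: ✗ (none in [1,2])
  i=2: ✗ (none in [2,3])
  i=3: ✗ (none in [3,4])
  i=4: ✗ (none in [4,5])
Positions where it holds: {} → 0.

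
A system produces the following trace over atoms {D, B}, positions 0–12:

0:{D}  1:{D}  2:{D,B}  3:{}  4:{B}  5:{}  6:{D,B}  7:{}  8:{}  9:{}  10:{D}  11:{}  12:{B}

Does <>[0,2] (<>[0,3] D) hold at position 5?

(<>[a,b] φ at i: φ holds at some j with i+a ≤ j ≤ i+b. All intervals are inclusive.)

Check <>[0,3] D at each j in [5,7]:
  j=5: holds (witness at 6)
  j=6: holds (witness at 6)
  j=7: holds (witness at 10)
Found at j=5 → formula holds.

True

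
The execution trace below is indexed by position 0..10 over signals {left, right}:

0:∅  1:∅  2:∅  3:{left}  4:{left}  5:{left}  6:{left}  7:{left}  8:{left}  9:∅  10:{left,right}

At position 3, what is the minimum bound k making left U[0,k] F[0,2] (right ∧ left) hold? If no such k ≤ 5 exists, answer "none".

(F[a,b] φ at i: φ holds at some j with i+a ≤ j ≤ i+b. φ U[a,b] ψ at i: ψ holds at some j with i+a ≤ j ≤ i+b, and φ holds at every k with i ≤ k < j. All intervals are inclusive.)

5

Need earliest j ≥ 3 with F[0,2] (right ∧ left), and left at every k in [3,j-1].
  j=3: rhs fails.
  j=4: rhs fails.
  j=5: rhs fails.
  j=6: rhs fails.
  j=7: rhs fails.
  j=8: rhs holds; lhs holds on [3,7]. k = 5.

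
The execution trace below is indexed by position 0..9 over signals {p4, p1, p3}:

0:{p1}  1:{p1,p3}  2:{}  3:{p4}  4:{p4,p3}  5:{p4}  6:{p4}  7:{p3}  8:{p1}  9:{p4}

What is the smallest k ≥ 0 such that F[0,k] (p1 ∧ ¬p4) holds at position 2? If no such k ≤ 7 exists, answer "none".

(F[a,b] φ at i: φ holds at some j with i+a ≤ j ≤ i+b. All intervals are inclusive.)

6

Scan j = 2,3,… for (p1 ∧ ¬p4):
  j=2: fails
  j=3: fails
  j=4: fails
  j=5: fails
  j=6: fails
  j=7: fails
  j=8: holds
First hit at j=8, so smallest k = 8-2 = 6.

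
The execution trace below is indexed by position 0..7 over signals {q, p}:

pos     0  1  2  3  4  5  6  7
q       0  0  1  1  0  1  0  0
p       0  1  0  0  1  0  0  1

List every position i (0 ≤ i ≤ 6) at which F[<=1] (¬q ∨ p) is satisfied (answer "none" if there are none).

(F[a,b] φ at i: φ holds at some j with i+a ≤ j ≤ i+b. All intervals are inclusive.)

0, 1, 3, 4, 5, 6

Evaluate at each i in [0,6]:
  i=0: ✓ (witness j=0)
  i=1: ✓ (witness j=1)
  i=2: ✗ (none in [2,3])
  i=3: ✓ (witness j=4)
  i=4: ✓ (witness j=4)
  i=5: ✓ (witness j=6)
  i=6: ✓ (witness j=6)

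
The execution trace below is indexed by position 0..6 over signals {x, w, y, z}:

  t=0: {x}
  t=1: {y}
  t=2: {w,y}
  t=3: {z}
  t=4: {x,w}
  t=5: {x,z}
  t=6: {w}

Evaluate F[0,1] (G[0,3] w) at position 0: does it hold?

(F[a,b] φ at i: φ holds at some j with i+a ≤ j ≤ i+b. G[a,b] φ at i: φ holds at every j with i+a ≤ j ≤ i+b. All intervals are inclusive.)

Check G[0,3] w at each j in [0,1]:
  j=0: fails at 0
  j=1: fails at 1
No position in the window satisfies it → formula fails.

No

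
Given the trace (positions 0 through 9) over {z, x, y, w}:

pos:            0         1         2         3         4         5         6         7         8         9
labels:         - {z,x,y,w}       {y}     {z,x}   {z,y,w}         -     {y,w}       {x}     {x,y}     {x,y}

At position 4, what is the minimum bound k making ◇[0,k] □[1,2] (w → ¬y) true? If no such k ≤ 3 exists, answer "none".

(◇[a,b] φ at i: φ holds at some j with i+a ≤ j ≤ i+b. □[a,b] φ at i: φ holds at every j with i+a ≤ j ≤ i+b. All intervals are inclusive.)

2

Scan j = 4,5,… for □[1,2] (w → ¬y):
  j=4: fails
  j=5: fails
  j=6: holds
First hit at j=6, so smallest k = 6-4 = 2.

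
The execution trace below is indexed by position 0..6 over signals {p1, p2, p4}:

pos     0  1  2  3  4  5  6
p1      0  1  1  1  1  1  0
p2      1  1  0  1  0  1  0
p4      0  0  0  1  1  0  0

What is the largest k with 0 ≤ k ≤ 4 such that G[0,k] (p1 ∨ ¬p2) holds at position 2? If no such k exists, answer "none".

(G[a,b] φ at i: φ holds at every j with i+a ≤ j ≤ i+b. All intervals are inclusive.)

4

(p1 ∨ ¬p2) must hold from j=2 onward; find where it first fails.
  j=2: holds
  j=3: holds
  j=4: holds
  j=5: holds
  j=6: holds
Holds through j=6; largest k = 4.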